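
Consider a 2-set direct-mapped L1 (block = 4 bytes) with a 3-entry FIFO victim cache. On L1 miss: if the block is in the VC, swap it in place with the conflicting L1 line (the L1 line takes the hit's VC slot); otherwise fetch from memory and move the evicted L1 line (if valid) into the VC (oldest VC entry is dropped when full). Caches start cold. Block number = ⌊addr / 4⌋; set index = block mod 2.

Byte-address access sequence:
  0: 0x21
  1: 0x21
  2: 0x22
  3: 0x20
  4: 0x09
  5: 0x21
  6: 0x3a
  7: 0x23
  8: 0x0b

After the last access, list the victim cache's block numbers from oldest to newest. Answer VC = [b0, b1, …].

0: 0x21 (blk 8, set 0) → MISS  vc=[]
1: 0x21 (blk 8, set 0) → L1-HIT  vc=[]
2: 0x22 (blk 8, set 0) → L1-HIT  vc=[]
3: 0x20 (blk 8, set 0) → L1-HIT  vc=[]
4: 0x9 (blk 2, set 0) → MISS  vc=[8]
5: 0x21 (blk 8, set 0) → VC-HIT  vc=[2]
6: 0x3a (blk 14, set 0) → MISS  vc=[2, 8]
7: 0x23 (blk 8, set 0) → VC-HIT  vc=[2, 14]
8: 0xb (blk 2, set 0) → VC-HIT  vc=[8, 14]

VC = [8, 14]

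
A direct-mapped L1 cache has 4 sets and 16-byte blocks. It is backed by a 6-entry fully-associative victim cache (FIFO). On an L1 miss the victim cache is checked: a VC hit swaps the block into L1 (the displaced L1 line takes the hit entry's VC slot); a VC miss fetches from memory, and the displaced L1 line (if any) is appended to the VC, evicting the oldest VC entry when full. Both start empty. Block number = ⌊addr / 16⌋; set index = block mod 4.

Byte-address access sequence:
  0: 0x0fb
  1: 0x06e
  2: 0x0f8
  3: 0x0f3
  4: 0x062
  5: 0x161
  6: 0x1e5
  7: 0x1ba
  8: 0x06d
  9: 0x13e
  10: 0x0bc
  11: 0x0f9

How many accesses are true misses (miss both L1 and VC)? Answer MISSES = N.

MISSES = 7

0: 0xfb (blk 15, set 3) → MISS  vc=[]
1: 0x6e (blk 6, set 2) → MISS  vc=[]
2: 0xf8 (blk 15, set 3) → L1-HIT  vc=[]
3: 0xf3 (blk 15, set 3) → L1-HIT  vc=[]
4: 0x62 (blk 6, set 2) → L1-HIT  vc=[]
5: 0x161 (blk 22, set 2) → MISS  vc=[6]
6: 0x1e5 (blk 30, set 2) → MISS  vc=[6, 22]
7: 0x1ba (blk 27, set 3) → MISS  vc=[6, 22, 15]
8: 0x6d (blk 6, set 2) → VC-HIT  vc=[30, 22, 15]
9: 0x13e (blk 19, set 3) → MISS  vc=[30, 22, 15, 27]
10: 0xbc (blk 11, set 3) → MISS  vc=[30, 22, 15, 27, 19]
11: 0xf9 (blk 15, set 3) → VC-HIT  vc=[30, 22, 11, 27, 19]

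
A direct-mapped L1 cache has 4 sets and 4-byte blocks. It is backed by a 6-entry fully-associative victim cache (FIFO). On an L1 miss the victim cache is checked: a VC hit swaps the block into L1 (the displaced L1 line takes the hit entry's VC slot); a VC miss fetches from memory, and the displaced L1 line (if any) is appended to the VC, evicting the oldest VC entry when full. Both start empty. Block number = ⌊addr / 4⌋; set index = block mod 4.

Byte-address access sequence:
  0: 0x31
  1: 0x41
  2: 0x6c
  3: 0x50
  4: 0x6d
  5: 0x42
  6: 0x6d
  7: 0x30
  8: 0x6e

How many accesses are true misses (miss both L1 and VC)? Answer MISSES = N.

MISSES = 4

  [0] addr=0x31 blk=12 s=0: MISS | VC []
  [1] addr=0x41 blk=16 s=0: MISS | VC [12]
  [2] addr=0x6c blk=27 s=3: MISS | VC [12]
  [3] addr=0x50 blk=20 s=0: MISS | VC [12, 16]
  [4] addr=0x6d blk=27 s=3: L1-HIT | VC [12, 16]
  [5] addr=0x42 blk=16 s=0: VC-HIT | VC [12, 20]
  [6] addr=0x6d blk=27 s=3: L1-HIT | VC [12, 20]
  [7] addr=0x30 blk=12 s=0: VC-HIT | VC [16, 20]
  [8] addr=0x6e blk=27 s=3: L1-HIT | VC [16, 20]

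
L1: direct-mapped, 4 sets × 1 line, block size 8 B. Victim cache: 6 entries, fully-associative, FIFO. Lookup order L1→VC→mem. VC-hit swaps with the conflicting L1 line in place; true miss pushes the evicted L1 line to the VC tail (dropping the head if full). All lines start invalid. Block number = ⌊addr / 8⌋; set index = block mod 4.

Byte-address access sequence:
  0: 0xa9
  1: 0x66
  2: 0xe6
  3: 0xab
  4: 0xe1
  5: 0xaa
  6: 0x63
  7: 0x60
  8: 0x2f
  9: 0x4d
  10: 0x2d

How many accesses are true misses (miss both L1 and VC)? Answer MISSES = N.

MISSES = 5

#0 0xa9→b21/s1 MISS; vc=[]
#1 0x66→b12/s0 MISS; vc=[]
#2 0xe6→b28/s0 MISS; vc=[12]
#3 0xab→b21/s1 L1-HIT; vc=[12]
#4 0xe1→b28/s0 L1-HIT; vc=[12]
#5 0xaa→b21/s1 L1-HIT; vc=[12]
#6 0x63→b12/s0 VC-HIT; vc=[28]
#7 0x60→b12/s0 L1-HIT; vc=[28]
#8 0x2f→b5/s1 MISS; vc=[28,21]
#9 0x4d→b9/s1 MISS; vc=[28,21,5]
#10 0x2d→b5/s1 VC-HIT; vc=[28,21,9]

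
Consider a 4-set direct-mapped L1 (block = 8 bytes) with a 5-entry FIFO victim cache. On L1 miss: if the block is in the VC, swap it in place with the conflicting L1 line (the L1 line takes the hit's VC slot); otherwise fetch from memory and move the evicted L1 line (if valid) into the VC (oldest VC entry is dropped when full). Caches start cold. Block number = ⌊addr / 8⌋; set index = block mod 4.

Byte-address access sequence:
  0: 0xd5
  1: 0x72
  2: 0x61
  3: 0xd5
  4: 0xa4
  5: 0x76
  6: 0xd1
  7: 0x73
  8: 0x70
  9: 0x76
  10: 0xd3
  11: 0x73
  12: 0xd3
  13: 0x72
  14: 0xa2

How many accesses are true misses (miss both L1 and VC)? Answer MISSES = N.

  [0] addr=0xd5 blk=26 s=2: MISS | VC []
  [1] addr=0x72 blk=14 s=2: MISS | VC [26]
  [2] addr=0x61 blk=12 s=0: MISS | VC [26]
  [3] addr=0xd5 blk=26 s=2: VC-HIT | VC [14]
  [4] addr=0xa4 blk=20 s=0: MISS | VC [14, 12]
  [5] addr=0x76 blk=14 s=2: VC-HIT | VC [26, 12]
  [6] addr=0xd1 blk=26 s=2: VC-HIT | VC [14, 12]
  [7] addr=0x73 blk=14 s=2: VC-HIT | VC [26, 12]
  [8] addr=0x70 blk=14 s=2: L1-HIT | VC [26, 12]
  [9] addr=0x76 blk=14 s=2: L1-HIT | VC [26, 12]
  [10] addr=0xd3 blk=26 s=2: VC-HIT | VC [14, 12]
  [11] addr=0x73 blk=14 s=2: VC-HIT | VC [26, 12]
  [12] addr=0xd3 blk=26 s=2: VC-HIT | VC [14, 12]
  [13] addr=0x72 blk=14 s=2: VC-HIT | VC [26, 12]
  [14] addr=0xa2 blk=20 s=0: L1-HIT | VC [26, 12]

MISSES = 4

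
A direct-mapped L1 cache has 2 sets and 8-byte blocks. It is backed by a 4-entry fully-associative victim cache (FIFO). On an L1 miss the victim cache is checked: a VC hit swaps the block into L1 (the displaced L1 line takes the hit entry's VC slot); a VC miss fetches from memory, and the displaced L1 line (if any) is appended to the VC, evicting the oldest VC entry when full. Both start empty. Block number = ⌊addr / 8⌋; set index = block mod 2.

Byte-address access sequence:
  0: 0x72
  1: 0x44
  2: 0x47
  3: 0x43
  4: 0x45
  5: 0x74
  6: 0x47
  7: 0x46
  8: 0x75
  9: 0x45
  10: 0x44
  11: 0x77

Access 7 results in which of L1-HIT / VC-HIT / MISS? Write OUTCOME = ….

#0 0x72→b14/s0 MISS; vc=[]
#1 0x44→b8/s0 MISS; vc=[14]
#2 0x47→b8/s0 L1-HIT; vc=[14]
#3 0x43→b8/s0 L1-HIT; vc=[14]
#4 0x45→b8/s0 L1-HIT; vc=[14]
#5 0x74→b14/s0 VC-HIT; vc=[8]
#6 0x47→b8/s0 VC-HIT; vc=[14]
#7 0x46→b8/s0 L1-HIT; vc=[14]
#8 0x75→b14/s0 VC-HIT; vc=[8]
#9 0x45→b8/s0 VC-HIT; vc=[14]
#10 0x44→b8/s0 L1-HIT; vc=[14]
#11 0x77→b14/s0 VC-HIT; vc=[8]

OUTCOME = L1-HIT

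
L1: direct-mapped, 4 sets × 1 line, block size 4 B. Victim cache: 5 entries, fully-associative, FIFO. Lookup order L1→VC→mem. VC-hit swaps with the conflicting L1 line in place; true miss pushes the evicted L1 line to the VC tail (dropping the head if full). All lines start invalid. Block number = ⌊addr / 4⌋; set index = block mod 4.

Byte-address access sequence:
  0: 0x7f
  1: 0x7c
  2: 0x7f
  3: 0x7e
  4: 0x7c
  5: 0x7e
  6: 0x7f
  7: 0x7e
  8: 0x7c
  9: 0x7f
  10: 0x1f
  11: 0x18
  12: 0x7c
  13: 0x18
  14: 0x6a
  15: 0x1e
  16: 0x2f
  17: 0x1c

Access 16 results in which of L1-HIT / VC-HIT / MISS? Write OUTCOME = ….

  [0] addr=0x7f blk=31 s=3: MISS | VC []
  [1] addr=0x7c blk=31 s=3: L1-HIT | VC []
  [2] addr=0x7f blk=31 s=3: L1-HIT | VC []
  [3] addr=0x7e blk=31 s=3: L1-HIT | VC []
  [4] addr=0x7c blk=31 s=3: L1-HIT | VC []
  [5] addr=0x7e blk=31 s=3: L1-HIT | VC []
  [6] addr=0x7f blk=31 s=3: L1-HIT | VC []
  [7] addr=0x7e blk=31 s=3: L1-HIT | VC []
  [8] addr=0x7c blk=31 s=3: L1-HIT | VC []
  [9] addr=0x7f blk=31 s=3: L1-HIT | VC []
  [10] addr=0x1f blk=7 s=3: MISS | VC [31]
  [11] addr=0x18 blk=6 s=2: MISS | VC [31]
  [12] addr=0x7c blk=31 s=3: VC-HIT | VC [7]
  [13] addr=0x18 blk=6 s=2: L1-HIT | VC [7]
  [14] addr=0x6a blk=26 s=2: MISS | VC [7, 6]
  [15] addr=0x1e blk=7 s=3: VC-HIT | VC [31, 6]
  [16] addr=0x2f blk=11 s=3: MISS | VC [31, 6, 7]
  [17] addr=0x1c blk=7 s=3: VC-HIT | VC [31, 6, 11]

OUTCOME = MISS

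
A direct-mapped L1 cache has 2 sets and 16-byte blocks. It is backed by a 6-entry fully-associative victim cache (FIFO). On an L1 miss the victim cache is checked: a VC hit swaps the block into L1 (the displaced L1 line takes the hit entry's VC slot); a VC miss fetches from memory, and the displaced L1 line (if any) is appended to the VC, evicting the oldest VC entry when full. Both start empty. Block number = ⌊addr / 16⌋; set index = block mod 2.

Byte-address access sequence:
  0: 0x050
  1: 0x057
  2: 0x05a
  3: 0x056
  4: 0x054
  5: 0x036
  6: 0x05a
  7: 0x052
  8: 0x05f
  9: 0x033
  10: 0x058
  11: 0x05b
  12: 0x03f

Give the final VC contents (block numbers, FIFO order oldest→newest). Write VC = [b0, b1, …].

0: 0x50 (blk 5, set 1) → MISS  vc=[]
1: 0x57 (blk 5, set 1) → L1-HIT  vc=[]
2: 0x5a (blk 5, set 1) → L1-HIT  vc=[]
3: 0x56 (blk 5, set 1) → L1-HIT  vc=[]
4: 0x54 (blk 5, set 1) → L1-HIT  vc=[]
5: 0x36 (blk 3, set 1) → MISS  vc=[5]
6: 0x5a (blk 5, set 1) → VC-HIT  vc=[3]
7: 0x52 (blk 5, set 1) → L1-HIT  vc=[3]
8: 0x5f (blk 5, set 1) → L1-HIT  vc=[3]
9: 0x33 (blk 3, set 1) → VC-HIT  vc=[5]
10: 0x58 (blk 5, set 1) → VC-HIT  vc=[3]
11: 0x5b (blk 5, set 1) → L1-HIT  vc=[3]
12: 0x3f (blk 3, set 1) → VC-HIT  vc=[5]

VC = [5]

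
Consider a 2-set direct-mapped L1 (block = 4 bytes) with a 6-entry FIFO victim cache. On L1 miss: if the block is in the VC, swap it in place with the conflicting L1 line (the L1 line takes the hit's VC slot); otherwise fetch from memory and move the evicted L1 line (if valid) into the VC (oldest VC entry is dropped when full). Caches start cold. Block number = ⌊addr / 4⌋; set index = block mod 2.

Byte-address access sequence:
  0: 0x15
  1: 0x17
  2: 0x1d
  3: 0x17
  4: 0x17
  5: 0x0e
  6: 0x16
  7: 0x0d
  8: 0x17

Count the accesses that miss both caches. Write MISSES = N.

0: 0x15 (blk 5, set 1) → MISS  vc=[]
1: 0x17 (blk 5, set 1) → L1-HIT  vc=[]
2: 0x1d (blk 7, set 1) → MISS  vc=[5]
3: 0x17 (blk 5, set 1) → VC-HIT  vc=[7]
4: 0x17 (blk 5, set 1) → L1-HIT  vc=[7]
5: 0xe (blk 3, set 1) → MISS  vc=[7, 5]
6: 0x16 (blk 5, set 1) → VC-HIT  vc=[7, 3]
7: 0xd (blk 3, set 1) → VC-HIT  vc=[7, 5]
8: 0x17 (blk 5, set 1) → VC-HIT  vc=[7, 3]

MISSES = 3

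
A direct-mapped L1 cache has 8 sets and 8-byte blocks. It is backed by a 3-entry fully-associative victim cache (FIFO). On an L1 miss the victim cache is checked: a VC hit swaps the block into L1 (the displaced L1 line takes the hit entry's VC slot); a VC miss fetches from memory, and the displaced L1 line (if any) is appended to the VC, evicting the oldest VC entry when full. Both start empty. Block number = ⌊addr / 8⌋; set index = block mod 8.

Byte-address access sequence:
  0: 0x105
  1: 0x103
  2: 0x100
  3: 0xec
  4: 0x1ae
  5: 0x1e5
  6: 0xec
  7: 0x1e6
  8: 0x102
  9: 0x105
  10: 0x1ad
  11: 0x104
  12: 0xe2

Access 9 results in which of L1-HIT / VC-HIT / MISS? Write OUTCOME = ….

#0 0x105→b32/s0 MISS; vc=[]
#1 0x103→b32/s0 L1-HIT; vc=[]
#2 0x100→b32/s0 L1-HIT; vc=[]
#3 0xec→b29/s5 MISS; vc=[]
#4 0x1ae→b53/s5 MISS; vc=[29]
#5 0x1e5→b60/s4 MISS; vc=[29]
#6 0xec→b29/s5 VC-HIT; vc=[53]
#7 0x1e6→b60/s4 L1-HIT; vc=[53]
#8 0x102→b32/s0 L1-HIT; vc=[53]
#9 0x105→b32/s0 L1-HIT; vc=[53]
#10 0x1ad→b53/s5 VC-HIT; vc=[29]
#11 0x104→b32/s0 L1-HIT; vc=[29]
#12 0xe2→b28/s4 MISS; vc=[29,60]

OUTCOME = L1-HIT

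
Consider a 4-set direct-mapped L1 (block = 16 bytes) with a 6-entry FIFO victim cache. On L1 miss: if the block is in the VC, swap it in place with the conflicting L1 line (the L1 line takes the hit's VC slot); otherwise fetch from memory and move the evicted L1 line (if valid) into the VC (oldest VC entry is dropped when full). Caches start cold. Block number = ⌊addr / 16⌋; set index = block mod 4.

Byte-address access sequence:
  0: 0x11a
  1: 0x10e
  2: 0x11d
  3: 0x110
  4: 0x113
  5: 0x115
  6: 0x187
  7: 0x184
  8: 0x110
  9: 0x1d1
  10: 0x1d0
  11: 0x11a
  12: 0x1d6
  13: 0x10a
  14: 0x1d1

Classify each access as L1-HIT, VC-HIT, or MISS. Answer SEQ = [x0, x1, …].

  [0] addr=0x11a blk=17 s=1: MISS | VC []
  [1] addr=0x10e blk=16 s=0: MISS | VC []
  [2] addr=0x11d blk=17 s=1: L1-HIT | VC []
  [3] addr=0x110 blk=17 s=1: L1-HIT | VC []
  [4] addr=0x113 blk=17 s=1: L1-HIT | VC []
  [5] addr=0x115 blk=17 s=1: L1-HIT | VC []
  [6] addr=0x187 blk=24 s=0: MISS | VC [16]
  [7] addr=0x184 blk=24 s=0: L1-HIT | VC [16]
  [8] addr=0x110 blk=17 s=1: L1-HIT | VC [16]
  [9] addr=0x1d1 blk=29 s=1: MISS | VC [16, 17]
  [10] addr=0x1d0 blk=29 s=1: L1-HIT | VC [16, 17]
  [11] addr=0x11a blk=17 s=1: VC-HIT | VC [16, 29]
  [12] addr=0x1d6 blk=29 s=1: VC-HIT | VC [16, 17]
  [13] addr=0x10a blk=16 s=0: VC-HIT | VC [24, 17]
  [14] addr=0x1d1 blk=29 s=1: L1-HIT | VC [24, 17]

SEQ = [MISS, MISS, L1-HIT, L1-HIT, L1-HIT, L1-HIT, MISS, L1-HIT, L1-HIT, MISS, L1-HIT, VC-HIT, VC-HIT, VC-HIT, L1-HIT]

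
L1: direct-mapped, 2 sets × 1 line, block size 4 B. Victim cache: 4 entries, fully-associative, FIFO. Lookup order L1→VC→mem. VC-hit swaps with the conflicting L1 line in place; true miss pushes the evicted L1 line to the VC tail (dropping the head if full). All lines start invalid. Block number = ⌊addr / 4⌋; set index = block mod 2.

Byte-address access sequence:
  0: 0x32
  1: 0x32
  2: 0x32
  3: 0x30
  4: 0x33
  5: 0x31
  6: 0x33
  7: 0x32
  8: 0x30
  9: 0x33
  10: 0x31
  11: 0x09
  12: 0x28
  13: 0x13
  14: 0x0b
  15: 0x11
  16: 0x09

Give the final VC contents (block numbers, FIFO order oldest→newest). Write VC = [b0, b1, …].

VC = [12, 4, 10]

#0 0x32→b12/s0 MISS; vc=[]
#1 0x32→b12/s0 L1-HIT; vc=[]
#2 0x32→b12/s0 L1-HIT; vc=[]
#3 0x30→b12/s0 L1-HIT; vc=[]
#4 0x33→b12/s0 L1-HIT; vc=[]
#5 0x31→b12/s0 L1-HIT; vc=[]
#6 0x33→b12/s0 L1-HIT; vc=[]
#7 0x32→b12/s0 L1-HIT; vc=[]
#8 0x30→b12/s0 L1-HIT; vc=[]
#9 0x33→b12/s0 L1-HIT; vc=[]
#10 0x31→b12/s0 L1-HIT; vc=[]
#11 0x9→b2/s0 MISS; vc=[12]
#12 0x28→b10/s0 MISS; vc=[12,2]
#13 0x13→b4/s0 MISS; vc=[12,2,10]
#14 0xb→b2/s0 VC-HIT; vc=[12,4,10]
#15 0x11→b4/s0 VC-HIT; vc=[12,2,10]
#16 0x9→b2/s0 VC-HIT; vc=[12,4,10]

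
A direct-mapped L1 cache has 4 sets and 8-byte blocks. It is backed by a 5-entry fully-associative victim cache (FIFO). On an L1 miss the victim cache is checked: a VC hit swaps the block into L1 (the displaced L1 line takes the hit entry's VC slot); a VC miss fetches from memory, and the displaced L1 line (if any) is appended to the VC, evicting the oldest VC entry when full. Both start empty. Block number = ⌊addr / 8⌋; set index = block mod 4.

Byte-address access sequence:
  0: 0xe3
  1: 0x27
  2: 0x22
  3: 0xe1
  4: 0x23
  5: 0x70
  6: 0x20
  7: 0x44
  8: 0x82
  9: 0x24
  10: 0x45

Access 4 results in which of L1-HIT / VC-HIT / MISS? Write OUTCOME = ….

#0 0xe3→b28/s0 MISS; vc=[]
#1 0x27→b4/s0 MISS; vc=[28]
#2 0x22→b4/s0 L1-HIT; vc=[28]
#3 0xe1→b28/s0 VC-HIT; vc=[4]
#4 0x23→b4/s0 VC-HIT; vc=[28]
#5 0x70→b14/s2 MISS; vc=[28]
#6 0x20→b4/s0 L1-HIT; vc=[28]
#7 0x44→b8/s0 MISS; vc=[28,4]
#8 0x82→b16/s0 MISS; vc=[28,4,8]
#9 0x24→b4/s0 VC-HIT; vc=[28,16,8]
#10 0x45→b8/s0 VC-HIT; vc=[28,16,4]

OUTCOME = VC-HIT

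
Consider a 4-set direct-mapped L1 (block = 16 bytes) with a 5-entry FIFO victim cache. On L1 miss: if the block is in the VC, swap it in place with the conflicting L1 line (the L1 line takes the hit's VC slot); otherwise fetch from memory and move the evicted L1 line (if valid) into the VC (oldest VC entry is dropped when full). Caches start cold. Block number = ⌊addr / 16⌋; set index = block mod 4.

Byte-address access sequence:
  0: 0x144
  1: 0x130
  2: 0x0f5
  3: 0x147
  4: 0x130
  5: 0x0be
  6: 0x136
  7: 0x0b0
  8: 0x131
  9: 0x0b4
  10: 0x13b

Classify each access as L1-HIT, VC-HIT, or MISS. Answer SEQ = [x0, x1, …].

SEQ = [MISS, MISS, MISS, L1-HIT, VC-HIT, MISS, VC-HIT, VC-HIT, VC-HIT, VC-HIT, VC-HIT]

0: 0x144 (blk 20, set 0) → MISS  vc=[]
1: 0x130 (blk 19, set 3) → MISS  vc=[]
2: 0xf5 (blk 15, set 3) → MISS  vc=[19]
3: 0x147 (blk 20, set 0) → L1-HIT  vc=[19]
4: 0x130 (blk 19, set 3) → VC-HIT  vc=[15]
5: 0xbe (blk 11, set 3) → MISS  vc=[15, 19]
6: 0x136 (blk 19, set 3) → VC-HIT  vc=[15, 11]
7: 0xb0 (blk 11, set 3) → VC-HIT  vc=[15, 19]
8: 0x131 (blk 19, set 3) → VC-HIT  vc=[15, 11]
9: 0xb4 (blk 11, set 3) → VC-HIT  vc=[15, 19]
10: 0x13b (blk 19, set 3) → VC-HIT  vc=[15, 11]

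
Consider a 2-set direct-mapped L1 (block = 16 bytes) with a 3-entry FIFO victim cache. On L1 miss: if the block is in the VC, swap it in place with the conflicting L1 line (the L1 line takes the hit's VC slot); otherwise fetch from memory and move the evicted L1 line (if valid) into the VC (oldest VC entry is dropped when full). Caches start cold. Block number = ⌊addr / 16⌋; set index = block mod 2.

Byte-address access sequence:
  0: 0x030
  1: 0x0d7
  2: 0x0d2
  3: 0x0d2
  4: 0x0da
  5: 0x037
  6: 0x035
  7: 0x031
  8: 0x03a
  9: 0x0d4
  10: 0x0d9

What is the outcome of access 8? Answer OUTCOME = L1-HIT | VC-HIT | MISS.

OUTCOME = L1-HIT

#0 0x30→b3/s1 MISS; vc=[]
#1 0xd7→b13/s1 MISS; vc=[3]
#2 0xd2→b13/s1 L1-HIT; vc=[3]
#3 0xd2→b13/s1 L1-HIT; vc=[3]
#4 0xda→b13/s1 L1-HIT; vc=[3]
#5 0x37→b3/s1 VC-HIT; vc=[13]
#6 0x35→b3/s1 L1-HIT; vc=[13]
#7 0x31→b3/s1 L1-HIT; vc=[13]
#8 0x3a→b3/s1 L1-HIT; vc=[13]
#9 0xd4→b13/s1 VC-HIT; vc=[3]
#10 0xd9→b13/s1 L1-HIT; vc=[3]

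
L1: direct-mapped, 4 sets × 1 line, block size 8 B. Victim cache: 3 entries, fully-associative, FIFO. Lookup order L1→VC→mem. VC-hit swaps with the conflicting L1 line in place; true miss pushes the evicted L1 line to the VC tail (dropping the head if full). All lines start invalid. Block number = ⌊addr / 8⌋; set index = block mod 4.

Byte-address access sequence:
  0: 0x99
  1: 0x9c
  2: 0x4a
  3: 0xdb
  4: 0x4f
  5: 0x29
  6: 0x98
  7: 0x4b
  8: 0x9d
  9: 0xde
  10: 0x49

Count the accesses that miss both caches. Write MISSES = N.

MISSES = 4

#0 0x99→b19/s3 MISS; vc=[]
#1 0x9c→b19/s3 L1-HIT; vc=[]
#2 0x4a→b9/s1 MISS; vc=[]
#3 0xdb→b27/s3 MISS; vc=[19]
#4 0x4f→b9/s1 L1-HIT; vc=[19]
#5 0x29→b5/s1 MISS; vc=[19,9]
#6 0x98→b19/s3 VC-HIT; vc=[27,9]
#7 0x4b→b9/s1 VC-HIT; vc=[27,5]
#8 0x9d→b19/s3 L1-HIT; vc=[27,5]
#9 0xde→b27/s3 VC-HIT; vc=[19,5]
#10 0x49→b9/s1 L1-HIT; vc=[19,5]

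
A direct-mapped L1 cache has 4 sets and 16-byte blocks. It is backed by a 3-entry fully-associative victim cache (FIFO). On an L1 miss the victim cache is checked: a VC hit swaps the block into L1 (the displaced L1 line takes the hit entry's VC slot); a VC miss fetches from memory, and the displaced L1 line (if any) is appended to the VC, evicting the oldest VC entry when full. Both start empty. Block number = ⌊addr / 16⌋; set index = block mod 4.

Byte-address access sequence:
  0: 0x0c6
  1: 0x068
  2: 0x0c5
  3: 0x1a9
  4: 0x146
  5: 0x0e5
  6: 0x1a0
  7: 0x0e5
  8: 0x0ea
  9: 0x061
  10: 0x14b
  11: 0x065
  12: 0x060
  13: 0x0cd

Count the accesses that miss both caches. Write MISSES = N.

  [0] addr=0xc6 blk=12 s=0: MISS | VC []
  [1] addr=0x68 blk=6 s=2: MISS | VC []
  [2] addr=0xc5 blk=12 s=0: L1-HIT | VC []
  [3] addr=0x1a9 blk=26 s=2: MISS | VC [6]
  [4] addr=0x146 blk=20 s=0: MISS | VC [6, 12]
  [5] addr=0xe5 blk=14 s=2: MISS | VC [6, 12, 26]
  [6] addr=0x1a0 blk=26 s=2: VC-HIT | VC [6, 12, 14]
  [7] addr=0xe5 blk=14 s=2: VC-HIT | VC [6, 12, 26]
  [8] addr=0xea blk=14 s=2: L1-HIT | VC [6, 12, 26]
  [9] addr=0x61 blk=6 s=2: VC-HIT | VC [14, 12, 26]
  [10] addr=0x14b blk=20 s=0: L1-HIT | VC [14, 12, 26]
  [11] addr=0x65 blk=6 s=2: L1-HIT | VC [14, 12, 26]
  [12] addr=0x60 blk=6 s=2: L1-HIT | VC [14, 12, 26]
  [13] addr=0xcd blk=12 s=0: VC-HIT | VC [14, 20, 26]

MISSES = 5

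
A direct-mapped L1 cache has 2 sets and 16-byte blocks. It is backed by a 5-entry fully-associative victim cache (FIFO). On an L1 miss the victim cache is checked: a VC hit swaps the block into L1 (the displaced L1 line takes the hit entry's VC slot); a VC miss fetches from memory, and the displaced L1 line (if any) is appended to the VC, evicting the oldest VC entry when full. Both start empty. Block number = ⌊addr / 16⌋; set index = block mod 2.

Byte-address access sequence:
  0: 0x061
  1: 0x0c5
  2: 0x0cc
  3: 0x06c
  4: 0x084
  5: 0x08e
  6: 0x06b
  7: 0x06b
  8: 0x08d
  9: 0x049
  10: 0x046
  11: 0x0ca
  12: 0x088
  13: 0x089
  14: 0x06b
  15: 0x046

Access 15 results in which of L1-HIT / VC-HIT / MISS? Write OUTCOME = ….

OUTCOME = VC-HIT

#0 0x61→b6/s0 MISS; vc=[]
#1 0xc5→b12/s0 MISS; vc=[6]
#2 0xcc→b12/s0 L1-HIT; vc=[6]
#3 0x6c→b6/s0 VC-HIT; vc=[12]
#4 0x84→b8/s0 MISS; vc=[12,6]
#5 0x8e→b8/s0 L1-HIT; vc=[12,6]
#6 0x6b→b6/s0 VC-HIT; vc=[12,8]
#7 0x6b→b6/s0 L1-HIT; vc=[12,8]
#8 0x8d→b8/s0 VC-HIT; vc=[12,6]
#9 0x49→b4/s0 MISS; vc=[12,6,8]
#10 0x46→b4/s0 L1-HIT; vc=[12,6,8]
#11 0xca→b12/s0 VC-HIT; vc=[4,6,8]
#12 0x88→b8/s0 VC-HIT; vc=[4,6,12]
#13 0x89→b8/s0 L1-HIT; vc=[4,6,12]
#14 0x6b→b6/s0 VC-HIT; vc=[4,8,12]
#15 0x46→b4/s0 VC-HIT; vc=[6,8,12]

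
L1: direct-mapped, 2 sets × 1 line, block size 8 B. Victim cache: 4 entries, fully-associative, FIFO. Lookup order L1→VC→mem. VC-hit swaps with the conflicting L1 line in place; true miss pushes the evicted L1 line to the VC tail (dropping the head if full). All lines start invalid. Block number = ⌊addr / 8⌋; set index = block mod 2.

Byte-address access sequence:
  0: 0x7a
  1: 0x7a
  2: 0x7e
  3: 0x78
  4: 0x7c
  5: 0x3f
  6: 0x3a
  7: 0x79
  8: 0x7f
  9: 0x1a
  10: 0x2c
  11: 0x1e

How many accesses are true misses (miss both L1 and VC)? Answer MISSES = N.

  [0] addr=0x7a blk=15 s=1: MISS | VC []
  [1] addr=0x7a blk=15 s=1: L1-HIT | VC []
  [2] addr=0x7e blk=15 s=1: L1-HIT | VC []
  [3] addr=0x78 blk=15 s=1: L1-HIT | VC []
  [4] addr=0x7c blk=15 s=1: L1-HIT | VC []
  [5] addr=0x3f blk=7 s=1: MISS | VC [15]
  [6] addr=0x3a blk=7 s=1: L1-HIT | VC [15]
  [7] addr=0x79 blk=15 s=1: VC-HIT | VC [7]
  [8] addr=0x7f blk=15 s=1: L1-HIT | VC [7]
  [9] addr=0x1a blk=3 s=1: MISS | VC [7, 15]
  [10] addr=0x2c blk=5 s=1: MISS | VC [7, 15, 3]
  [11] addr=0x1e blk=3 s=1: VC-HIT | VC [7, 15, 5]

MISSES = 4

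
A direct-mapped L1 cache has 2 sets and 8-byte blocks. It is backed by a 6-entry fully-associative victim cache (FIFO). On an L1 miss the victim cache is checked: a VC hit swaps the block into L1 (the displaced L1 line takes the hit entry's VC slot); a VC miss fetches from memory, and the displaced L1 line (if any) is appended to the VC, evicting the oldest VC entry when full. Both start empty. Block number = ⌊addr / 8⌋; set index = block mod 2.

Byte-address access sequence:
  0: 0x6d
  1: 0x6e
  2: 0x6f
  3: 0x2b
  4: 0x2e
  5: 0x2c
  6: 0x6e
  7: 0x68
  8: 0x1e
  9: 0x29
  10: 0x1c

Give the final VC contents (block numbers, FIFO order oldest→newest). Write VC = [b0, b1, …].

VC = [5, 13]

0: 0x6d (blk 13, set 1) → MISS  vc=[]
1: 0x6e (blk 13, set 1) → L1-HIT  vc=[]
2: 0x6f (blk 13, set 1) → L1-HIT  vc=[]
3: 0x2b (blk 5, set 1) → MISS  vc=[13]
4: 0x2e (blk 5, set 1) → L1-HIT  vc=[13]
5: 0x2c (blk 5, set 1) → L1-HIT  vc=[13]
6: 0x6e (blk 13, set 1) → VC-HIT  vc=[5]
7: 0x68 (blk 13, set 1) → L1-HIT  vc=[5]
8: 0x1e (blk 3, set 1) → MISS  vc=[5, 13]
9: 0x29 (blk 5, set 1) → VC-HIT  vc=[3, 13]
10: 0x1c (blk 3, set 1) → VC-HIT  vc=[5, 13]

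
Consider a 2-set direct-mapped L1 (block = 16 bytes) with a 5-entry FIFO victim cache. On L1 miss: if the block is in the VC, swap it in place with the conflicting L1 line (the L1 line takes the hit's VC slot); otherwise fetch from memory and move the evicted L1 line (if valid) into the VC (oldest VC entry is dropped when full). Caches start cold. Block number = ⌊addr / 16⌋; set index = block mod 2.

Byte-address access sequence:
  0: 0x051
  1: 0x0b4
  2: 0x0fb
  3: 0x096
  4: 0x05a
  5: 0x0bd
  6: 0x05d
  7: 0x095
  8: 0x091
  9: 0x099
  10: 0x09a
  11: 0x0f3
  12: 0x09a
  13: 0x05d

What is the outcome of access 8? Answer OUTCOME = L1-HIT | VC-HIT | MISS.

OUTCOME = L1-HIT

  [0] addr=0x51 blk=5 s=1: MISS | VC []
  [1] addr=0xb4 blk=11 s=1: MISS | VC [5]
  [2] addr=0xfb blk=15 s=1: MISS | VC [5, 11]
  [3] addr=0x96 blk=9 s=1: MISS | VC [5, 11, 15]
  [4] addr=0x5a blk=5 s=1: VC-HIT | VC [9, 11, 15]
  [5] addr=0xbd blk=11 s=1: VC-HIT | VC [9, 5, 15]
  [6] addr=0x5d blk=5 s=1: VC-HIT | VC [9, 11, 15]
  [7] addr=0x95 blk=9 s=1: VC-HIT | VC [5, 11, 15]
  [8] addr=0x91 blk=9 s=1: L1-HIT | VC [5, 11, 15]
  [9] addr=0x99 blk=9 s=1: L1-HIT | VC [5, 11, 15]
  [10] addr=0x9a blk=9 s=1: L1-HIT | VC [5, 11, 15]
  [11] addr=0xf3 blk=15 s=1: VC-HIT | VC [5, 11, 9]
  [12] addr=0x9a blk=9 s=1: VC-HIT | VC [5, 11, 15]
  [13] addr=0x5d blk=5 s=1: VC-HIT | VC [9, 11, 15]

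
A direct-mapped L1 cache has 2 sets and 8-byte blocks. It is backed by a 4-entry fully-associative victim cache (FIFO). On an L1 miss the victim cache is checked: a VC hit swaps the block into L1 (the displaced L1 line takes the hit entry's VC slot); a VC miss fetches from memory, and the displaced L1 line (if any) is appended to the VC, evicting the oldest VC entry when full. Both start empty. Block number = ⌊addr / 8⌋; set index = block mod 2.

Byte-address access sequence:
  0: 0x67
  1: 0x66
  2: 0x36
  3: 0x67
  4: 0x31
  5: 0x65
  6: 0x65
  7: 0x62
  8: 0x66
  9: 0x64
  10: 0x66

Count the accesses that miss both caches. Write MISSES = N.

  [0] addr=0x67 blk=12 s=0: MISS | VC []
  [1] addr=0x66 blk=12 s=0: L1-HIT | VC []
  [2] addr=0x36 blk=6 s=0: MISS | VC [12]
  [3] addr=0x67 blk=12 s=0: VC-HIT | VC [6]
  [4] addr=0x31 blk=6 s=0: VC-HIT | VC [12]
  [5] addr=0x65 blk=12 s=0: VC-HIT | VC [6]
  [6] addr=0x65 blk=12 s=0: L1-HIT | VC [6]
  [7] addr=0x62 blk=12 s=0: L1-HIT | VC [6]
  [8] addr=0x66 blk=12 s=0: L1-HIT | VC [6]
  [9] addr=0x64 blk=12 s=0: L1-HIT | VC [6]
  [10] addr=0x66 blk=12 s=0: L1-HIT | VC [6]

MISSES = 2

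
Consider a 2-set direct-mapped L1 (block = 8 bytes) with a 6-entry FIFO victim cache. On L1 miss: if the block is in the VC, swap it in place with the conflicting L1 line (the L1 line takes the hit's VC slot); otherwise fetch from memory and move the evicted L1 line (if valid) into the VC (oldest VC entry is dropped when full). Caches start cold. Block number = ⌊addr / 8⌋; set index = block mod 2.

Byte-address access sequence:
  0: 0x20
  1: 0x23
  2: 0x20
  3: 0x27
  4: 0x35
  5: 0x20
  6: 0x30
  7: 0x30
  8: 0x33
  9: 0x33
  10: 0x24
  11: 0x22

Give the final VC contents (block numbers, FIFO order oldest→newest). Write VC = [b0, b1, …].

VC = [6]

  [0] addr=0x20 blk=4 s=0: MISS | VC []
  [1] addr=0x23 blk=4 s=0: L1-HIT | VC []
  [2] addr=0x20 blk=4 s=0: L1-HIT | VC []
  [3] addr=0x27 blk=4 s=0: L1-HIT | VC []
  [4] addr=0x35 blk=6 s=0: MISS | VC [4]
  [5] addr=0x20 blk=4 s=0: VC-HIT | VC [6]
  [6] addr=0x30 blk=6 s=0: VC-HIT | VC [4]
  [7] addr=0x30 blk=6 s=0: L1-HIT | VC [4]
  [8] addr=0x33 blk=6 s=0: L1-HIT | VC [4]
  [9] addr=0x33 blk=6 s=0: L1-HIT | VC [4]
  [10] addr=0x24 blk=4 s=0: VC-HIT | VC [6]
  [11] addr=0x22 blk=4 s=0: L1-HIT | VC [6]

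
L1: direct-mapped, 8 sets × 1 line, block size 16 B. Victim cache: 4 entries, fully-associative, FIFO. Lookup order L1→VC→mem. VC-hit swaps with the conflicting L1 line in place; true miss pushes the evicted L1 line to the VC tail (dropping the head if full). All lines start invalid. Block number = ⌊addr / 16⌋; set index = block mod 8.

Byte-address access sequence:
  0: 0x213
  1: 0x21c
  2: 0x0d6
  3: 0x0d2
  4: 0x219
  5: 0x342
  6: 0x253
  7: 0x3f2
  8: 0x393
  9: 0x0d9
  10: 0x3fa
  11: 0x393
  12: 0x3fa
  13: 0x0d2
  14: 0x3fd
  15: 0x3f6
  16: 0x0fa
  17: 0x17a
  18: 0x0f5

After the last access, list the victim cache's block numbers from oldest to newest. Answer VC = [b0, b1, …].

0: 0x213 (blk 33, set 1) → MISS  vc=[]
1: 0x21c (blk 33, set 1) → L1-HIT  vc=[]
2: 0xd6 (blk 13, set 5) → MISS  vc=[]
3: 0xd2 (blk 13, set 5) → L1-HIT  vc=[]
4: 0x219 (blk 33, set 1) → L1-HIT  vc=[]
5: 0x342 (blk 52, set 4) → MISS  vc=[]
6: 0x253 (blk 37, set 5) → MISS  vc=[13]
7: 0x3f2 (blk 63, set 7) → MISS  vc=[13]
8: 0x393 (blk 57, set 1) → MISS  vc=[13, 33]
9: 0xd9 (blk 13, set 5) → VC-HIT  vc=[37, 33]
10: 0x3fa (blk 63, set 7) → L1-HIT  vc=[37, 33]
11: 0x393 (blk 57, set 1) → L1-HIT  vc=[37, 33]
12: 0x3fa (blk 63, set 7) → L1-HIT  vc=[37, 33]
13: 0xd2 (blk 13, set 5) → L1-HIT  vc=[37, 33]
14: 0x3fd (blk 63, set 7) → L1-HIT  vc=[37, 33]
15: 0x3f6 (blk 63, set 7) → L1-HIT  vc=[37, 33]
16: 0xfa (blk 15, set 7) → MISS  vc=[37, 33, 63]
17: 0x17a (blk 23, set 7) → MISS  vc=[37, 33, 63, 15]
18: 0xf5 (blk 15, set 7) → VC-HIT  vc=[37, 33, 63, 23]

VC = [37, 33, 63, 23]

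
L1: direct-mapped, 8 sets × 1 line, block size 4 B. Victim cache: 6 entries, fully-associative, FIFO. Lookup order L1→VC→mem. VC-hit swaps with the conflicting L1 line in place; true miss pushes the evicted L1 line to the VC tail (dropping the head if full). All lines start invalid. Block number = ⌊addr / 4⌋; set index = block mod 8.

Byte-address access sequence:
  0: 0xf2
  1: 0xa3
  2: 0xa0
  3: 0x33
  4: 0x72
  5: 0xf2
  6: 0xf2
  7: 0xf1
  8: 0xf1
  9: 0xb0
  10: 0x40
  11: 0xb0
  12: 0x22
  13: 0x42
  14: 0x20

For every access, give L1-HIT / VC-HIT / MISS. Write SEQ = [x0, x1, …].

  [0] addr=0xf2 blk=60 s=4: MISS | VC []
  [1] addr=0xa3 blk=40 s=0: MISS | VC []
  [2] addr=0xa0 blk=40 s=0: L1-HIT | VC []
  [3] addr=0x33 blk=12 s=4: MISS | VC [60]
  [4] addr=0x72 blk=28 s=4: MISS | VC [60, 12]
  [5] addr=0xf2 blk=60 s=4: VC-HIT | VC [28, 12]
  [6] addr=0xf2 blk=60 s=4: L1-HIT | VC [28, 12]
  [7] addr=0xf1 blk=60 s=4: L1-HIT | VC [28, 12]
  [8] addr=0xf1 blk=60 s=4: L1-HIT | VC [28, 12]
  [9] addr=0xb0 blk=44 s=4: MISS | VC [28, 12, 60]
  [10] addr=0x40 blk=16 s=0: MISS | VC [28, 12, 60, 40]
  [11] addr=0xb0 blk=44 s=4: L1-HIT | VC [28, 12, 60, 40]
  [12] addr=0x22 blk=8 s=0: MISS | VC [28, 12, 60, 40, 16]
  [13] addr=0x42 blk=16 s=0: VC-HIT | VC [28, 12, 60, 40, 8]
  [14] addr=0x20 blk=8 s=0: VC-HIT | VC [28, 12, 60, 40, 16]

SEQ = [MISS, MISS, L1-HIT, MISS, MISS, VC-HIT, L1-HIT, L1-HIT, L1-HIT, MISS, MISS, L1-HIT, MISS, VC-HIT, VC-HIT]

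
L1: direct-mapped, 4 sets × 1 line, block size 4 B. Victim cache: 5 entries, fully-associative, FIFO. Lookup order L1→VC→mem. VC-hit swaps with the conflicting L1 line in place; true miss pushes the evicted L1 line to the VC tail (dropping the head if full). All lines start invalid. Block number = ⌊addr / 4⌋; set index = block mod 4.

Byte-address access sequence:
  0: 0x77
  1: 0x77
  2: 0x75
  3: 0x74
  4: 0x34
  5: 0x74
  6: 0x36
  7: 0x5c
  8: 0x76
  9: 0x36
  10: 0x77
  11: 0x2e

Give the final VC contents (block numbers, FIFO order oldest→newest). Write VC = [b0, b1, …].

VC = [13, 23]

0: 0x77 (blk 29, set 1) → MISS  vc=[]
1: 0x77 (blk 29, set 1) → L1-HIT  vc=[]
2: 0x75 (blk 29, set 1) → L1-HIT  vc=[]
3: 0x74 (blk 29, set 1) → L1-HIT  vc=[]
4: 0x34 (blk 13, set 1) → MISS  vc=[29]
5: 0x74 (blk 29, set 1) → VC-HIT  vc=[13]
6: 0x36 (blk 13, set 1) → VC-HIT  vc=[29]
7: 0x5c (blk 23, set 3) → MISS  vc=[29]
8: 0x76 (blk 29, set 1) → VC-HIT  vc=[13]
9: 0x36 (blk 13, set 1) → VC-HIT  vc=[29]
10: 0x77 (blk 29, set 1) → VC-HIT  vc=[13]
11: 0x2e (blk 11, set 3) → MISS  vc=[13, 23]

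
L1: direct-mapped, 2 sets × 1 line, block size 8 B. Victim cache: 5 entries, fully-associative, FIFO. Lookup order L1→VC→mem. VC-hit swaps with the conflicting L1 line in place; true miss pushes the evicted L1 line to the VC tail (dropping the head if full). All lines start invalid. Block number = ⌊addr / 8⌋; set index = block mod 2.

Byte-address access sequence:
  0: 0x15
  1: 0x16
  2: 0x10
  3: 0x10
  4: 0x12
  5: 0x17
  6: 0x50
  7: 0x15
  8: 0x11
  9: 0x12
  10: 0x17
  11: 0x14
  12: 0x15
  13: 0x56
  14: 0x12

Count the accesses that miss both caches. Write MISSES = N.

#0 0x15→b2/s0 MISS; vc=[]
#1 0x16→b2/s0 L1-HIT; vc=[]
#2 0x10→b2/s0 L1-HIT; vc=[]
#3 0x10→b2/s0 L1-HIT; vc=[]
#4 0x12→b2/s0 L1-HIT; vc=[]
#5 0x17→b2/s0 L1-HIT; vc=[]
#6 0x50→b10/s0 MISS; vc=[2]
#7 0x15→b2/s0 VC-HIT; vc=[10]
#8 0x11→b2/s0 L1-HIT; vc=[10]
#9 0x12→b2/s0 L1-HIT; vc=[10]
#10 0x17→b2/s0 L1-HIT; vc=[10]
#11 0x14→b2/s0 L1-HIT; vc=[10]
#12 0x15→b2/s0 L1-HIT; vc=[10]
#13 0x56→b10/s0 VC-HIT; vc=[2]
#14 0x12→b2/s0 VC-HIT; vc=[10]

MISSES = 2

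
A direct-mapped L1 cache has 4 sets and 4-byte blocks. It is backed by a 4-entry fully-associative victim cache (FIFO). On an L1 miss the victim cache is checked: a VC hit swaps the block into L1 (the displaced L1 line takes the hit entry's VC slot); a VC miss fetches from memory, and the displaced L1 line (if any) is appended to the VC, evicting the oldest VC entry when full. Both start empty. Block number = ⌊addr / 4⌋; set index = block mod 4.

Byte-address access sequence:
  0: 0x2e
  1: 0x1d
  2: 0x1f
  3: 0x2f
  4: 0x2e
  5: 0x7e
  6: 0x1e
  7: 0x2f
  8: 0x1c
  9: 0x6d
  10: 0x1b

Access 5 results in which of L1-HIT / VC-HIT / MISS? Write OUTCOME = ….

  [0] addr=0x2e blk=11 s=3: MISS | VC []
  [1] addr=0x1d blk=7 s=3: MISS | VC [11]
  [2] addr=0x1f blk=7 s=3: L1-HIT | VC [11]
  [3] addr=0x2f blk=11 s=3: VC-HIT | VC [7]
  [4] addr=0x2e blk=11 s=3: L1-HIT | VC [7]
  [5] addr=0x7e blk=31 s=3: MISS | VC [7, 11]
  [6] addr=0x1e blk=7 s=3: VC-HIT | VC [31, 11]
  [7] addr=0x2f blk=11 s=3: VC-HIT | VC [31, 7]
  [8] addr=0x1c blk=7 s=3: VC-HIT | VC [31, 11]
  [9] addr=0x6d blk=27 s=3: MISS | VC [31, 11, 7]
  [10] addr=0x1b blk=6 s=2: MISS | VC [31, 11, 7]

OUTCOME = MISS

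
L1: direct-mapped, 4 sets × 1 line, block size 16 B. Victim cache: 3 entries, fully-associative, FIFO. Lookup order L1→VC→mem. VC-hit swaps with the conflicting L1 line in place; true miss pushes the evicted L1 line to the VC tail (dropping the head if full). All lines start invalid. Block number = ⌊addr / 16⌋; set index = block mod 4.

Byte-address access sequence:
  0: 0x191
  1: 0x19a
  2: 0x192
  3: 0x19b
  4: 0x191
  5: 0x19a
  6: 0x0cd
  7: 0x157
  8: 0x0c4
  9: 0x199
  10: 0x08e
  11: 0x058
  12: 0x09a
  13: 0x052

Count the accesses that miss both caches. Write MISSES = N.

MISSES = 6

  [0] addr=0x191 blk=25 s=1: MISS | VC []
  [1] addr=0x19a blk=25 s=1: L1-HIT | VC []
  [2] addr=0x192 blk=25 s=1: L1-HIT | VC []
  [3] addr=0x19b blk=25 s=1: L1-HIT | VC []
  [4] addr=0x191 blk=25 s=1: L1-HIT | VC []
  [5] addr=0x19a blk=25 s=1: L1-HIT | VC []
  [6] addr=0xcd blk=12 s=0: MISS | VC []
  [7] addr=0x157 blk=21 s=1: MISS | VC [25]
  [8] addr=0xc4 blk=12 s=0: L1-HIT | VC [25]
  [9] addr=0x199 blk=25 s=1: VC-HIT | VC [21]
  [10] addr=0x8e blk=8 s=0: MISS | VC [21, 12]
  [11] addr=0x58 blk=5 s=1: MISS | VC [21, 12, 25]
  [12] addr=0x9a blk=9 s=1: MISS | VC [12, 25, 5]
  [13] addr=0x52 blk=5 s=1: VC-HIT | VC [12, 25, 9]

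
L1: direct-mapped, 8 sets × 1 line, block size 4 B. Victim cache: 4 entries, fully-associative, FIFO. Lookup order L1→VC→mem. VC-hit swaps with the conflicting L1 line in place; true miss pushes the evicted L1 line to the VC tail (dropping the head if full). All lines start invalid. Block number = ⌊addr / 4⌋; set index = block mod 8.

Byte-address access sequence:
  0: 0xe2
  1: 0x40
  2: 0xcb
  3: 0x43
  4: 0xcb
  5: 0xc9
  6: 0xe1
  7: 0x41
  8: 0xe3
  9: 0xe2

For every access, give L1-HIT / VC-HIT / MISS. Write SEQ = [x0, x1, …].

SEQ = [MISS, MISS, MISS, L1-HIT, L1-HIT, L1-HIT, VC-HIT, VC-HIT, VC-HIT, L1-HIT]

  [0] addr=0xe2 blk=56 s=0: MISS | VC []
  [1] addr=0x40 blk=16 s=0: MISS | VC [56]
  [2] addr=0xcb blk=50 s=2: MISS | VC [56]
  [3] addr=0x43 blk=16 s=0: L1-HIT | VC [56]
  [4] addr=0xcb blk=50 s=2: L1-HIT | VC [56]
  [5] addr=0xc9 blk=50 s=2: L1-HIT | VC [56]
  [6] addr=0xe1 blk=56 s=0: VC-HIT | VC [16]
  [7] addr=0x41 blk=16 s=0: VC-HIT | VC [56]
  [8] addr=0xe3 blk=56 s=0: VC-HIT | VC [16]
  [9] addr=0xe2 blk=56 s=0: L1-HIT | VC [16]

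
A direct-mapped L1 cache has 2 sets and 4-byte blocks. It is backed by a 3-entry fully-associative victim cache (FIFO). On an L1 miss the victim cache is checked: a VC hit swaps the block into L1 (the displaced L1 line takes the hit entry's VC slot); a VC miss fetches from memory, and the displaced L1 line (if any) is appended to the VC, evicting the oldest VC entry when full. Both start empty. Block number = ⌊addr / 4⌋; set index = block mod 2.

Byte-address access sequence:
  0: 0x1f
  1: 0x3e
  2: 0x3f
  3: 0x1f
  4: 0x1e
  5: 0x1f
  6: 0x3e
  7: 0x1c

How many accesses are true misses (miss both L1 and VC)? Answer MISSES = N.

MISSES = 2

0: 0x1f (blk 7, set 1) → MISS  vc=[]
1: 0x3e (blk 15, set 1) → MISS  vc=[7]
2: 0x3f (blk 15, set 1) → L1-HIT  vc=[7]
3: 0x1f (blk 7, set 1) → VC-HIT  vc=[15]
4: 0x1e (blk 7, set 1) → L1-HIT  vc=[15]
5: 0x1f (blk 7, set 1) → L1-HIT  vc=[15]
6: 0x3e (blk 15, set 1) → VC-HIT  vc=[7]
7: 0x1c (blk 7, set 1) → VC-HIT  vc=[15]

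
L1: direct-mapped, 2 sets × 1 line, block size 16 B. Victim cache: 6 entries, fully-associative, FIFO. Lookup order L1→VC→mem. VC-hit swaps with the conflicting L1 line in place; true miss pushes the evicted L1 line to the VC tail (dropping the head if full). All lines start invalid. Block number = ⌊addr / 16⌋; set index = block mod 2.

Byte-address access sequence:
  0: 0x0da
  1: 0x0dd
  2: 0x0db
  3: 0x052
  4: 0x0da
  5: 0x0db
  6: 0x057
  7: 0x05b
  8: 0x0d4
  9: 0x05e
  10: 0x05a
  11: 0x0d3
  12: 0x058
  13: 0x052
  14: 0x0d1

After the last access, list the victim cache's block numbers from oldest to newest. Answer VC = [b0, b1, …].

VC = [5]

  [0] addr=0xda blk=13 s=1: MISS | VC []
  [1] addr=0xdd blk=13 s=1: L1-HIT | VC []
  [2] addr=0xdb blk=13 s=1: L1-HIT | VC []
  [3] addr=0x52 blk=5 s=1: MISS | VC [13]
  [4] addr=0xda blk=13 s=1: VC-HIT | VC [5]
  [5] addr=0xdb blk=13 s=1: L1-HIT | VC [5]
  [6] addr=0x57 blk=5 s=1: VC-HIT | VC [13]
  [7] addr=0x5b blk=5 s=1: L1-HIT | VC [13]
  [8] addr=0xd4 blk=13 s=1: VC-HIT | VC [5]
  [9] addr=0x5e blk=5 s=1: VC-HIT | VC [13]
  [10] addr=0x5a blk=5 s=1: L1-HIT | VC [13]
  [11] addr=0xd3 blk=13 s=1: VC-HIT | VC [5]
  [12] addr=0x58 blk=5 s=1: VC-HIT | VC [13]
  [13] addr=0x52 blk=5 s=1: L1-HIT | VC [13]
  [14] addr=0xd1 blk=13 s=1: VC-HIT | VC [5]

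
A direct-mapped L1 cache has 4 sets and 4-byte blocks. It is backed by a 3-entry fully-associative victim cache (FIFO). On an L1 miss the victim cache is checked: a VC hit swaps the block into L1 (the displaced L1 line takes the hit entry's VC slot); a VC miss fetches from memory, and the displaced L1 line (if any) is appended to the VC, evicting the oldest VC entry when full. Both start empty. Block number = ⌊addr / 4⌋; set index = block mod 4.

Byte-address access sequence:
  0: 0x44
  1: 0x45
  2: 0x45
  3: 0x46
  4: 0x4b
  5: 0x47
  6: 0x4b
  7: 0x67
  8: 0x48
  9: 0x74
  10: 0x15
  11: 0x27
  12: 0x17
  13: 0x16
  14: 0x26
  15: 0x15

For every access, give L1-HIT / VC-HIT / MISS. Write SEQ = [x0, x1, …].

0: 0x44 (blk 17, set 1) → MISS  vc=[]
1: 0x45 (blk 17, set 1) → L1-HIT  vc=[]
2: 0x45 (blk 17, set 1) → L1-HIT  vc=[]
3: 0x46 (blk 17, set 1) → L1-HIT  vc=[]
4: 0x4b (blk 18, set 2) → MISS  vc=[]
5: 0x47 (blk 17, set 1) → L1-HIT  vc=[]
6: 0x4b (blk 18, set 2) → L1-HIT  vc=[]
7: 0x67 (blk 25, set 1) → MISS  vc=[17]
8: 0x48 (blk 18, set 2) → L1-HIT  vc=[17]
9: 0x74 (blk 29, set 1) → MISS  vc=[17, 25]
10: 0x15 (blk 5, set 1) → MISS  vc=[17, 25, 29]
11: 0x27 (blk 9, set 1) → MISS  vc=[25, 29, 5]
12: 0x17 (blk 5, set 1) → VC-HIT  vc=[25, 29, 9]
13: 0x16 (blk 5, set 1) → L1-HIT  vc=[25, 29, 9]
14: 0x26 (blk 9, set 1) → VC-HIT  vc=[25, 29, 5]
15: 0x15 (blk 5, set 1) → VC-HIT  vc=[25, 29, 9]

SEQ = [MISS, L1-HIT, L1-HIT, L1-HIT, MISS, L1-HIT, L1-HIT, MISS, L1-HIT, MISS, MISS, MISS, VC-HIT, L1-HIT, VC-HIT, VC-HIT]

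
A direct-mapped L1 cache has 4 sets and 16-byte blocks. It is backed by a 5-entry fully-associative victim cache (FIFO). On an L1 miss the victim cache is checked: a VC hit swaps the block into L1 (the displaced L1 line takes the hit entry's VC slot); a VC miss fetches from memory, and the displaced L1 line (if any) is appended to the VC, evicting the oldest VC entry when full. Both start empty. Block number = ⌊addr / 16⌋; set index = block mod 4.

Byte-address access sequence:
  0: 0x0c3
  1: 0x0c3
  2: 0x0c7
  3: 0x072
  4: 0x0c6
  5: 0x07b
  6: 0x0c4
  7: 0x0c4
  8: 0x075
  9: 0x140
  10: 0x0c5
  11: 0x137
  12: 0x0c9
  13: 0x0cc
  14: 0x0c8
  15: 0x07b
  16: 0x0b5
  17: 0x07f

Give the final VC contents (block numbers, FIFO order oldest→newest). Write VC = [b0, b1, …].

0: 0xc3 (blk 12, set 0) → MISS  vc=[]
1: 0xc3 (blk 12, set 0) → L1-HIT  vc=[]
2: 0xc7 (blk 12, set 0) → L1-HIT  vc=[]
3: 0x72 (blk 7, set 3) → MISS  vc=[]
4: 0xc6 (blk 12, set 0) → L1-HIT  vc=[]
5: 0x7b (blk 7, set 3) → L1-HIT  vc=[]
6: 0xc4 (blk 12, set 0) → L1-HIT  vc=[]
7: 0xc4 (blk 12, set 0) → L1-HIT  vc=[]
8: 0x75 (blk 7, set 3) → L1-HIT  vc=[]
9: 0x140 (blk 20, set 0) → MISS  vc=[12]
10: 0xc5 (blk 12, set 0) → VC-HIT  vc=[20]
11: 0x137 (blk 19, set 3) → MISS  vc=[20, 7]
12: 0xc9 (blk 12, set 0) → L1-HIT  vc=[20, 7]
13: 0xcc (blk 12, set 0) → L1-HIT  vc=[20, 7]
14: 0xc8 (blk 12, set 0) → L1-HIT  vc=[20, 7]
15: 0x7b (blk 7, set 3) → VC-HIT  vc=[20, 19]
16: 0xb5 (blk 11, set 3) → MISS  vc=[20, 19, 7]
17: 0x7f (blk 7, set 3) → VC-HIT  vc=[20, 19, 11]

VC = [20, 19, 11]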